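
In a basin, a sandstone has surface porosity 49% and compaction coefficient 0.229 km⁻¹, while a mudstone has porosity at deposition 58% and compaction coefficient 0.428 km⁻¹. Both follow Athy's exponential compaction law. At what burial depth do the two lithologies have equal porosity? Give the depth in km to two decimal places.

Set phi₀ₐ e^(−cₐZ) = phi₀ᵦ e^(−cᵦZ) ⇒ ln(phi₀ₐ/phi₀ᵦ) = (cₐ − cᵦ)·Z
Z = ln(0.49/0.58) / (0.229 − 0.428) = -0.1686 / -0.199 = 0.847 km

0.85 km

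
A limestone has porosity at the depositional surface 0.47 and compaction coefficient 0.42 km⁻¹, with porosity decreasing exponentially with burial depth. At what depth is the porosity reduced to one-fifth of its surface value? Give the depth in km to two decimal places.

n/n₀ = 1/5 ⇒ exp(−k·Z) = 1/5 ⇒ Z = ln(5) / k
Z = 1.6094 / 0.42 = 3.832 km

3.83 km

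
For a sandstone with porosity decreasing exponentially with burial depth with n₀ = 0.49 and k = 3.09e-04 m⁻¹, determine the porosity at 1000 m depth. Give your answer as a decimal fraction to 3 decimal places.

Working in km (1 km = 1000 m; k in km⁻¹ = k in m⁻¹ × 1000):
n = n₀·exp(−k·d) = 0.49 × exp(−0.309 × 1) = 0.49 × exp(−0.309)
  = 0.49 × 0.7342 = 0.3597

0.360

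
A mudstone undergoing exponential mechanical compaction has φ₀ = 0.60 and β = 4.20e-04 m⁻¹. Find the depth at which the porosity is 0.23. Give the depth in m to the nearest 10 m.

Working in km (1 km = 1000 m; β in km⁻¹ = β in m⁻¹ × 1000):
Invert Athy's law: d = ln(φ₀/φ) / β
d = ln(0.6/0.23) / 0.42 = ln(2.609) / 0.42 = 0.9589 / 0.42 = 2.283 km

2280 m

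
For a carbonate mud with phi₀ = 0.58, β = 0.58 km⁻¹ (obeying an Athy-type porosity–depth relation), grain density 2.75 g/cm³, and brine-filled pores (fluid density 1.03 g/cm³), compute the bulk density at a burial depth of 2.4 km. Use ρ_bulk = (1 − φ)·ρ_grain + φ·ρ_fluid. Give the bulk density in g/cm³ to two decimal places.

Porosity at depth: phi = 0.58·exp(−0.58×2.4) = 0.58×0.2486 = 0.1442
Bulk density: ρ_b = (1−phi)ρ_g + phi·ρ_f = 0.8558×2.75 + 0.1442×1.03
       = 2.354 + 0.149 = 2.502 g/cm³

2.50 g/cm³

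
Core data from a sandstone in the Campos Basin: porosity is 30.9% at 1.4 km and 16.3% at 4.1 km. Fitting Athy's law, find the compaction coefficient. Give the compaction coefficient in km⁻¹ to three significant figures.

Athy: φ(Z) = φ₀ e^(−βZ) ⇒ φ₁/φ₂ = e^{β(Z₂−Z₁)} ⇒ β = ln(φ₁/φ₂)/(Z₂−Z₁)
β = ln(0.309/0.163) / (4.1 − 1.4) = ln(1.896) / 2.7 = 0.6396 / 2.7 = 0.2369 km⁻¹

0.237 km⁻¹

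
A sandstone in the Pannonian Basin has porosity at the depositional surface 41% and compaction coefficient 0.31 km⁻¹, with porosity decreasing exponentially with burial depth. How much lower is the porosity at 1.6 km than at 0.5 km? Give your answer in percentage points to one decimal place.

phi(0.5) = 0.41·e^(−0.31×0.5) = 0.3511
phi(1.6) = 0.41·e^(−0.31×1.6) = 0.2497
Δphi = 0.3511 − 0.2497 = 0.1015

10.1 percentage points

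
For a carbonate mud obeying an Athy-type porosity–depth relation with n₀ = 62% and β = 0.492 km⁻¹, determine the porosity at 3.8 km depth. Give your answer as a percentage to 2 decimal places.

n = n₀·exp(−β·Z) = 0.62 × exp(−0.492 × 3.8) = 0.62 × exp(−1.87)
  = 0.62 × 0.1542 = 0.0956

9.56%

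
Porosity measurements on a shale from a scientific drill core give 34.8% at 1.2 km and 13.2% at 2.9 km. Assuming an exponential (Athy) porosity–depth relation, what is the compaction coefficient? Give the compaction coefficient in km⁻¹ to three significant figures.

Athy: phi(d) = phi₀ e^(−cd) ⇒ phi₁/phi₂ = e^{c(d₂−d₁)} ⇒ c = ln(phi₁/phi₂)/(d₂−d₁)
c = ln(0.348/0.132) / (2.9 − 1.2) = ln(2.636) / 1.7 = 0.9694 / 1.7 = 0.5702 km⁻¹

0.570 km⁻¹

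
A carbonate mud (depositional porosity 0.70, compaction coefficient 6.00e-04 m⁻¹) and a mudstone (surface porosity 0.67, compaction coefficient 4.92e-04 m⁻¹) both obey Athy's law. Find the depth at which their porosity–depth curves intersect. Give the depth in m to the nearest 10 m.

Working in km (1 km = 1000 m; k in km⁻¹ = k in m⁻¹ × 1000):
Set φ₀ₐ e^(−kₐz) = φ₀ᵦ e^(−kᵦz) ⇒ ln(φ₀ₐ/φ₀ᵦ) = (kₐ − kᵦ)·z
z = ln(0.7/0.67) / (0.6 − 0.492) = 0.0438 / 0.108 = 0.406 km

410 m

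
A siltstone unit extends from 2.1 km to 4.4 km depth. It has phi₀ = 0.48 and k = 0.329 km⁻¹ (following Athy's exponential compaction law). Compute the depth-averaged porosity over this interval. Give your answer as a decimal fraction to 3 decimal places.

0.169

⟨phi⟩ = (1/(z₂−z₁)) ∫ phi₀ e^(−kz) dz = phi₀·(e^(−k·z₁) − e^(−k·z₂)) / (k·(z₂−z₁))
e^(−0.329×2.1) = 0.5011; e^(−0.329×4.4) = 0.2351
⟨phi⟩ = 0.48 × (0.5011 − 0.2351) / (0.329 × 2.3) = 0.48 × 0.3515 = 0.1687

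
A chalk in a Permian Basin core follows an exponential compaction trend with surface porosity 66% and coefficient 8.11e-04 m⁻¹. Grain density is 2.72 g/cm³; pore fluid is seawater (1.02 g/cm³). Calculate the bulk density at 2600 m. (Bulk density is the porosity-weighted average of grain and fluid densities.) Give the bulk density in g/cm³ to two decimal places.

2.58 g/cm³

Working in km (1 km = 1000 m; k in km⁻¹ = k in m⁻¹ × 1000):
Porosity at depth: φ = 0.66·exp(−0.811×2.6) = 0.66×0.1214 = 0.0801
Bulk density: ρ_b = (1−φ)ρ_g + φ·ρ_f = 0.9199×2.72 + 0.0801×1.02
       = 2.502 + 0.082 = 2.584 g/cm³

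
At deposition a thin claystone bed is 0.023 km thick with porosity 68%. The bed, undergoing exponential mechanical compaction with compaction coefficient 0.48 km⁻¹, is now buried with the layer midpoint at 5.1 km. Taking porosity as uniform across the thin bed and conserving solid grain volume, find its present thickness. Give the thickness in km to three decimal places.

0.008 km

Porosity at 5.1 km: phi = 0.68·exp(−0.48×5.1) = 0.0588
Solid-volume conservation: h(1−phi) = h₀(1−phi₀) ⇒ h = h₀·(1−phi₀)/(1−phi)
h = 0.023 × (1 − 0.68)/(1 − 0.0588) = 0.023 × 0.3400 = 0.0078 km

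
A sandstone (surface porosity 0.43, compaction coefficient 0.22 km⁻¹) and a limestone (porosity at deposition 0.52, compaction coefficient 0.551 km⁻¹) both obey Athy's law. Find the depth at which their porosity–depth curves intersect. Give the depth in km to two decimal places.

0.57 km

Set φ₀ₐ e^(−kₐd) = φ₀ᵦ e^(−kᵦd) ⇒ ln(φ₀ₐ/φ₀ᵦ) = (kₐ − kᵦ)·d
d = ln(0.43/0.52) / (0.22 − 0.551) = -0.1900 / -0.331 = 0.574 km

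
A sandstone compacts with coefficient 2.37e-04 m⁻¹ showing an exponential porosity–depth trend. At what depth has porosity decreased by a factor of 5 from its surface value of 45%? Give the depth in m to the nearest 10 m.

6790 m

Working in km (1 km = 1000 m; k in km⁻¹ = k in m⁻¹ × 1000):
φ/φ₀ = 1/5 ⇒ exp(−k·Z) = 1/5 ⇒ Z = ln(5) / k
Z = 1.6094 / 0.237 = 6.791 km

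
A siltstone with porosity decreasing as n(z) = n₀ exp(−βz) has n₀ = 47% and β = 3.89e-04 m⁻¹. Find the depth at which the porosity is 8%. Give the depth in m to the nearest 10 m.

4550 m

Working in km (1 km = 1000 m; β in km⁻¹ = β in m⁻¹ × 1000):
Invert Athy's law: z = ln(n₀/n) / β
z = ln(0.47/0.08) / 0.389 = ln(5.875) / 0.389 = 1.7707 / 0.389 = 4.552 km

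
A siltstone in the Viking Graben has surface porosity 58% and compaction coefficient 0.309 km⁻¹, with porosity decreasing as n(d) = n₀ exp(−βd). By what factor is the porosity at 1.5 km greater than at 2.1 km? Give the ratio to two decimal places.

n(d₁)/n(d₂) = e^(−β·d₁)/e^(−β·d₂) = e^{β(d₂−d₁)}
= exp(0.309 × 0.6) = exp(0.1854) = 1.2037

1.20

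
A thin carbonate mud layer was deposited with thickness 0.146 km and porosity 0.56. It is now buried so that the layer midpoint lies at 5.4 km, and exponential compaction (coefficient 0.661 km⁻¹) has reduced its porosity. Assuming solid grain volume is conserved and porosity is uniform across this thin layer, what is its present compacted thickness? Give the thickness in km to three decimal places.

0.065 km

Porosity at 5.4 km: n = 0.56·exp(−0.661×5.4) = 0.0158
Solid-volume conservation: h(1−n) = h₀(1−n₀) ⇒ h = h₀·(1−n₀)/(1−n)
h = 0.146 × (1 − 0.56)/(1 − 0.0158) = 0.146 × 0.4471 = 0.0653 km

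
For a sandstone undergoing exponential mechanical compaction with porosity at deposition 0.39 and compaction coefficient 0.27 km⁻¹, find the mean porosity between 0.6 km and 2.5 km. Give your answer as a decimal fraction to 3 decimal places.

⟨n⟩ = (1/(d₂−d₁)) ∫ n₀ e^(−βd) dd = n₀·(e^(−β·d₁) − e^(−β·d₂)) / (β·(d₂−d₁))
e^(−0.27×0.6) = 0.8504; e^(−0.27×2.5) = 0.5092
⟨n⟩ = 0.39 × (0.8504 − 0.5092) / (0.27 × 1.9) = 0.39 × 0.6653 = 0.2595

0.259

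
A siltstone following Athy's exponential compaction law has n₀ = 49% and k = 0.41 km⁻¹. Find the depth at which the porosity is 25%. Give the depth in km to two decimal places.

1.64 km

Invert Athy's law: d = ln(n₀/n) / k
d = ln(0.49/0.25) / 0.41 = ln(1.96) / 0.41 = 0.6729 / 0.41 = 1.641 km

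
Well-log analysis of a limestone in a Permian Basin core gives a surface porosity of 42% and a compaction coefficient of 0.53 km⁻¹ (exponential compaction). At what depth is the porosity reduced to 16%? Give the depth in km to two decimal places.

Invert Athy's law: Z = ln(φ₀/φ) / k
Z = ln(0.42/0.16) / 0.53 = ln(2.625) / 0.53 = 0.9651 / 0.53 = 1.821 km

1.82 km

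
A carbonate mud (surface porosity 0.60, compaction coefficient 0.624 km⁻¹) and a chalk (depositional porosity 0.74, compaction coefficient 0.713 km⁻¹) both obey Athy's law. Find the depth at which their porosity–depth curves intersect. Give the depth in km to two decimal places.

2.36 km

Set φ₀ₐ e^(−kₐz) = φ₀ᵦ e^(−kᵦz) ⇒ ln(φ₀ₐ/φ₀ᵦ) = (kₐ − kᵦ)·z
z = ln(0.6/0.74) / (0.624 − 0.713) = -0.2097 / -0.089 = 2.356 km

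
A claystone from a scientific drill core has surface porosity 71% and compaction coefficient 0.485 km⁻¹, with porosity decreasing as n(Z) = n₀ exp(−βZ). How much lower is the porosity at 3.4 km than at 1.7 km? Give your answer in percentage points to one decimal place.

17.5 percentage points

n(1.7) = 0.71·e^(−0.485×1.7) = 0.3113
n(3.4) = 0.71·e^(−0.485×3.4) = 0.1365
Δn = 0.3113 − 0.1365 = 0.1748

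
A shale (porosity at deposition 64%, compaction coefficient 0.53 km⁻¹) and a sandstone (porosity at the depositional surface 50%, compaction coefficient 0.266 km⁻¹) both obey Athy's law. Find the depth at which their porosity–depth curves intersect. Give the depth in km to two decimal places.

0.94 km

Set n₀ₐ e^(−βₐZ) = n₀ᵦ e^(−βᵦZ) ⇒ ln(n₀ₐ/n₀ᵦ) = (βₐ − βᵦ)·Z
Z = ln(0.64/0.5) / (0.53 − 0.266) = 0.2469 / 0.264 = 0.935 km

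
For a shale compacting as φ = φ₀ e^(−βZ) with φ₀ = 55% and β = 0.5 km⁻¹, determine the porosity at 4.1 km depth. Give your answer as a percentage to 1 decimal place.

7.1%

φ = φ₀·exp(−β·Z) = 0.55 × exp(−0.5 × 4.1) = 0.55 × exp(−2.05)
  = 0.55 × 0.1287 = 0.0708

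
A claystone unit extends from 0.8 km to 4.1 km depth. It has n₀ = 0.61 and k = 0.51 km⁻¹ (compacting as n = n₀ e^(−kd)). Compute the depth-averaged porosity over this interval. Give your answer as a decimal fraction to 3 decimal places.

⟨n⟩ = (1/(d₂−d₁)) ∫ n₀ e^(−kd) dd = n₀·(e^(−k·d₁) − e^(−k·d₂)) / (k·(d₂−d₁))
e^(−0.51×0.8) = 0.6650; e^(−0.51×4.1) = 0.1236
⟨n⟩ = 0.61 × (0.6650 − 0.1236) / (0.51 × 3.3) = 0.61 × 0.3217 = 0.1962

0.196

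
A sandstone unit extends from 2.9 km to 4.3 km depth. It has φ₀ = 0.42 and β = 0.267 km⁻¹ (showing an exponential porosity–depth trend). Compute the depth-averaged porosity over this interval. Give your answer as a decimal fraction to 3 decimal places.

⟨φ⟩ = (1/(Z₂−Z₁)) ∫ φ₀ e^(−βZ) dZ = φ₀·(e^(−β·Z₁) − e^(−β·Z₂)) / (β·(Z₂−Z₁))
e^(−0.267×2.9) = 0.4610; e^(−0.267×4.3) = 0.3172
⟨φ⟩ = 0.42 × (0.4610 − 0.3172) / (0.267 × 1.4) = 0.42 × 0.3847 = 0.1616

0.162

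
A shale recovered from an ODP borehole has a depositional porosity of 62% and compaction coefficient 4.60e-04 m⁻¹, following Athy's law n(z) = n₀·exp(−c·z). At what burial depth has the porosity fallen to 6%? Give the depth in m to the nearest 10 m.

Working in km (1 km = 1000 m; c in km⁻¹ = c in m⁻¹ × 1000):
Invert Athy's law: z = ln(n₀/n) / c
z = ln(0.62/0.06) / 0.46 = ln(10.33) / 0.46 = 2.3354 / 0.46 = 5.077 km

5080 m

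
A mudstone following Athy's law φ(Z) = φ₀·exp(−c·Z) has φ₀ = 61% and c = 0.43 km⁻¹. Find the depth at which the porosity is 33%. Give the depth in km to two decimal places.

1.43 km

Invert Athy's law: Z = ln(φ₀/φ) / c
Z = ln(0.61/0.33) / 0.43 = ln(1.848) / 0.43 = 0.6144 / 0.43 = 1.429 km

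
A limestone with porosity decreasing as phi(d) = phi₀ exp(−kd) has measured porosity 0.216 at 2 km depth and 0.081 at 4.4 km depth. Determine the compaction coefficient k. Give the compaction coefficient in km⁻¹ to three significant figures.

0.409 km⁻¹

Athy: phi(d) = phi₀ e^(−kd) ⇒ phi₁/phi₂ = e^{k(d₂−d₁)} ⇒ k = ln(phi₁/phi₂)/(d₂−d₁)
k = ln(0.216/0.081) / (4.4 − 2) = ln(2.667) / 2.4 = 0.9808 / 2.4 = 0.4087 km⁻¹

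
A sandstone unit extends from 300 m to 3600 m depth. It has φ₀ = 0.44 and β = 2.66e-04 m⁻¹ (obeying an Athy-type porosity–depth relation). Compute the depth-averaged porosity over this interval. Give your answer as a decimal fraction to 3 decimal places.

0.270

Working in km (1 km = 1000 m; β in km⁻¹ = β in m⁻¹ × 1000):
⟨φ⟩ = (1/(Z₂−Z₁)) ∫ φ₀ e^(−βZ) dZ = φ₀·(e^(−β·Z₁) − e^(−β·Z₂)) / (β·(Z₂−Z₁))
e^(−0.266×0.3) = 0.9233; e^(−0.266×3.6) = 0.3838
⟨φ⟩ = 0.44 × (0.9233 − 0.3838) / (0.266 × 3.3) = 0.44 × 0.6146 = 0.2704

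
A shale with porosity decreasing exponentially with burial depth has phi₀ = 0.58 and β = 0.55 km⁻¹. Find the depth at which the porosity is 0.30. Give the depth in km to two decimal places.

1.20 km

Invert Athy's law: d = ln(phi₀/phi) / β
d = ln(0.58/0.3) / 0.55 = ln(1.933) / 0.55 = 0.6592 / 0.55 = 1.199 km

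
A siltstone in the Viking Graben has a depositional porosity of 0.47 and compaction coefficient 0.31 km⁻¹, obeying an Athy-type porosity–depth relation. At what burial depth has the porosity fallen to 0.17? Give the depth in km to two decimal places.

Invert Athy's law: z = ln(φ₀/φ) / β
z = ln(0.47/0.17) / 0.31 = ln(2.765) / 0.31 = 1.0169 / 0.31 = 3.280 km

3.28 km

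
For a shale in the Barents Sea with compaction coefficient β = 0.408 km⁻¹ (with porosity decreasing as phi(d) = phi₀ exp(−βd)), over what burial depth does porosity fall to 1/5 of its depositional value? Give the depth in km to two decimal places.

phi/phi₀ = 1/5 ⇒ exp(−β·d) = 1/5 ⇒ d = ln(5) / β
d = 1.6094 / 0.408 = 3.945 km

3.94 km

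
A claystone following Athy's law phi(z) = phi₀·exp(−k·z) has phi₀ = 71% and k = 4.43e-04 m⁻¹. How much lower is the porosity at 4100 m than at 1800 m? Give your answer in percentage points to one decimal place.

20.4 percentage points

Working in km (1 km = 1000 m; k in km⁻¹ = k in m⁻¹ × 1000):
phi(1.8) = 0.71·e^(−0.443×1.8) = 0.3199
phi(4.1) = 0.71·e^(−0.443×4.1) = 0.1155
Δphi = 0.3199 − 0.1155 = 0.2044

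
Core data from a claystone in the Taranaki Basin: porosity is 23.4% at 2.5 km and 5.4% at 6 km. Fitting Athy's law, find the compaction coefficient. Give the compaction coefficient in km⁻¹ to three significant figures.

0.419 km⁻¹

Athy: n(z) = n₀ e^(−βz) ⇒ n₁/n₂ = e^{β(z₂−z₁)} ⇒ β = ln(n₁/n₂)/(z₂−z₁)
β = ln(0.234/0.054) / (6 − 2.5) = ln(4.333) / 3.5 = 1.4663 / 3.5 = 0.419 km⁻¹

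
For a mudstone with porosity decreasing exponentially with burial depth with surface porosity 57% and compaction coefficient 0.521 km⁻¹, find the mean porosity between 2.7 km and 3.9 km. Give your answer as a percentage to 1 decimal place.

10.4%

⟨n⟩ = (1/(z₂−z₁)) ∫ n₀ e^(−cz) dz = n₀·(e^(−c·z₁) − e^(−c·z₂)) / (c·(z₂−z₁))
e^(−0.521×2.7) = 0.2450; e^(−0.521×3.9) = 0.1311
⟨n⟩ = 0.57 × (0.2450 − 0.1311) / (0.521 × 1.2) = 0.57 × 0.1821 = 0.1038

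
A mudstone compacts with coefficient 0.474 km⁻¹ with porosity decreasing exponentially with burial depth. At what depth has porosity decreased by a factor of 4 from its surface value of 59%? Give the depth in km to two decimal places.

φ/φ₀ = 1/4 ⇒ exp(−c·z) = 1/4 ⇒ z = ln(4) / c
z = 1.3863 / 0.474 = 2.925 km

2.92 km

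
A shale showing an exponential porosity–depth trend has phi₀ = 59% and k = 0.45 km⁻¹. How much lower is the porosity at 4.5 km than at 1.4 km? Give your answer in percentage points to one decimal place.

phi(1.4) = 0.59·e^(−0.45×1.4) = 0.3142
phi(4.5) = 0.59·e^(−0.45×4.5) = 0.0779
Δphi = 0.3142 − 0.0779 = 0.2364

23.6 percentage points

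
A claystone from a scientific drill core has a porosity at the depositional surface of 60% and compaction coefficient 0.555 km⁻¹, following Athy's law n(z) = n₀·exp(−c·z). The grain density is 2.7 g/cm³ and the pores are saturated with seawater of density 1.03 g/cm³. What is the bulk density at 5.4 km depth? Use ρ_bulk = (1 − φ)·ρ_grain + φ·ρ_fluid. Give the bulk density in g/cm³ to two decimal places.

2.65 g/cm³

Porosity at depth: n = 0.6·exp(−0.555×5.4) = 0.6×0.0499 = 0.0300
Bulk density: ρ_b = (1−n)ρ_g + n·ρ_f = 0.9700×2.7 + 0.0300×1.03
       = 2.619 + 0.031 = 2.650 g/cm³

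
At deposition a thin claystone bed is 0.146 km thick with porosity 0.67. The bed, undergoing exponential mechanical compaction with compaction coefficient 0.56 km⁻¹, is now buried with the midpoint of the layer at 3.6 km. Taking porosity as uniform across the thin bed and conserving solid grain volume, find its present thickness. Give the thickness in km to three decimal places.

Porosity at 3.6 km: φ = 0.67·exp(−0.56×3.6) = 0.0892
Solid-volume conservation: h(1−φ) = h₀(1−φ₀) ⇒ h = h₀·(1−φ₀)/(1−φ)
h = 0.146 × (1 − 0.67)/(1 − 0.0892) = 0.146 × 0.3623 = 0.0529 km

0.053 km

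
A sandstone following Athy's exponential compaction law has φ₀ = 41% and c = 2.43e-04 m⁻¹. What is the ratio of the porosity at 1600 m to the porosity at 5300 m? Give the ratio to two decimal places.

Working in km (1 km = 1000 m; c in km⁻¹ = c in m⁻¹ × 1000):
φ(z₁)/φ(z₂) = e^(−c·z₁)/e^(−c·z₂) = e^{c(z₂−z₁)}
= exp(0.243 × 3.7) = exp(0.8991) = 2.4574

2.46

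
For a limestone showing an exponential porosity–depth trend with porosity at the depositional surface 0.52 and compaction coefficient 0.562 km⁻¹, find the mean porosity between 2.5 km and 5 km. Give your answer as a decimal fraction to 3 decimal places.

0.069

⟨n⟩ = (1/(Z₂−Z₁)) ∫ n₀ e^(−βZ) dZ = n₀·(e^(−β·Z₁) − e^(−β·Z₂)) / (β·(Z₂−Z₁))
e^(−0.562×2.5) = 0.2454; e^(−0.562×5) = 0.0602
⟨n⟩ = 0.52 × (0.2454 − 0.0602) / (0.562 × 2.5) = 0.52 × 0.1318 = 0.0685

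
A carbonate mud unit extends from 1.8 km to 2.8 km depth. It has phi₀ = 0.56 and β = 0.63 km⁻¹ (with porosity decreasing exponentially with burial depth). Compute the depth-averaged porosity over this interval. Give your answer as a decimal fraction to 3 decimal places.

0.134

⟨phi⟩ = (1/(z₂−z₁)) ∫ phi₀ e^(−βz) dz = phi₀·(e^(−β·z₁) − e^(−β·z₂)) / (β·(z₂−z₁))
e^(−0.63×1.8) = 0.3217; e^(−0.63×2.8) = 0.1714
⟨phi⟩ = 0.56 × (0.3217 − 0.1714) / (0.63 × 1) = 0.56 × 0.2387 = 0.1337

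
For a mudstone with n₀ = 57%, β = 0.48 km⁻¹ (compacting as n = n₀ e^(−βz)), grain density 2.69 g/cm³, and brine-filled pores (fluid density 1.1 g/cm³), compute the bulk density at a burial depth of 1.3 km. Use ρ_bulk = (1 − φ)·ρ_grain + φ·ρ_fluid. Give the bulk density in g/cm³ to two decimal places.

Porosity at depth: n = 0.57·exp(−0.48×1.3) = 0.57×0.5358 = 0.3054
Bulk density: ρ_b = (1−n)ρ_g + n·ρ_f = 0.6946×2.69 + 0.3054×1.1
       = 1.868 + 0.336 = 2.204 g/cm³

2.20 g/cm³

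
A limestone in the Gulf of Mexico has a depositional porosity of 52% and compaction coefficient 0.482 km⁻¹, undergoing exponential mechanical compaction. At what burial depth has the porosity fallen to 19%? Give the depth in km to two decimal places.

2.09 km

Invert Athy's law: Z = ln(φ₀/φ) / c
Z = ln(0.52/0.19) / 0.482 = ln(2.737) / 0.482 = 1.0068 / 0.482 = 2.089 km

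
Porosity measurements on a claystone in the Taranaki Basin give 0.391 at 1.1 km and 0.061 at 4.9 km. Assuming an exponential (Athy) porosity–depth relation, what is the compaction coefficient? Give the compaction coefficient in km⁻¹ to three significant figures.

0.489 km⁻¹

Athy: φ(Z) = φ₀ e^(−kZ) ⇒ φ₁/φ₂ = e^{k(Z₂−Z₁)} ⇒ k = ln(φ₁/φ₂)/(Z₂−Z₁)
k = ln(0.391/0.061) / (4.9 − 1.1) = ln(6.41) / 3.8 = 1.8578 / 3.8 = 0.4889 km⁻¹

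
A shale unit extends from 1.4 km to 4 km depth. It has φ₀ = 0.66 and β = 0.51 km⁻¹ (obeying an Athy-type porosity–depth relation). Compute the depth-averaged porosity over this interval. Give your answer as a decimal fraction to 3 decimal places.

0.179

⟨φ⟩ = (1/(d₂−d₁)) ∫ φ₀ e^(−βd) dd = φ₀·(e^(−β·d₁) − e^(−β·d₂)) / (β·(d₂−d₁))
e^(−0.51×1.4) = 0.4897; e^(−0.51×4) = 0.1300
⟨φ⟩ = 0.66 × (0.4897 − 0.1300) / (0.51 × 2.6) = 0.66 × 0.2712 = 0.1790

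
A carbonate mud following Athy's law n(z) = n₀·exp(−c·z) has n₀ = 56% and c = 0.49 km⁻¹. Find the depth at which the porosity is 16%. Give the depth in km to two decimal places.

2.56 km

Invert Athy's law: z = ln(n₀/n) / c
z = ln(0.56/0.16) / 0.49 = ln(3.5) / 0.49 = 1.2528 / 0.49 = 2.557 km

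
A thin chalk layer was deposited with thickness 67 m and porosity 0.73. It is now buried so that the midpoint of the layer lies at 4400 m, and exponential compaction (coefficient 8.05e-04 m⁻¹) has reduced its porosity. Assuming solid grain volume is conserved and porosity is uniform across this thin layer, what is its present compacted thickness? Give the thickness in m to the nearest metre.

Working in km (1 km = 1000 m; β in km⁻¹ = β in m⁻¹ × 1000):
Porosity at 4.4 km: φ = 0.73·exp(−0.805×4.4) = 0.0211
Solid-volume conservation: h(1−φ) = h₀(1−φ₀) ⇒ h = h₀·(1−φ₀)/(1−φ)
h = 0.067 × (1 − 0.73)/(1 − 0.0211) = 0.067 × 0.2758 = 0.0185 km

18 m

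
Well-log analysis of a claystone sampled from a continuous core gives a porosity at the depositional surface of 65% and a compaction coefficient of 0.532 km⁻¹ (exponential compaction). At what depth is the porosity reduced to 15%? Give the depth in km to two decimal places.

2.76 km

Invert Athy's law: z = ln(n₀/n) / β
z = ln(0.65/0.15) / 0.532 = ln(4.333) / 0.532 = 1.4663 / 0.532 = 2.756 km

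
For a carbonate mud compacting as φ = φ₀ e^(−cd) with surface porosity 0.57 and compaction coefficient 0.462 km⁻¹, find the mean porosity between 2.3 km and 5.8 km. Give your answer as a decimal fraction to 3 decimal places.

⟨φ⟩ = (1/(d₂−d₁)) ∫ φ₀ e^(−cd) dd = φ₀·(e^(−c·d₁) − e^(−c·d₂)) / (c·(d₂−d₁))
e^(−0.462×2.3) = 0.3456; e^(−0.462×5.8) = 0.0686
⟨φ⟩ = 0.57 × (0.3456 − 0.0686) / (0.462 × 3.5) = 0.57 × 0.1713 = 0.0976

0.098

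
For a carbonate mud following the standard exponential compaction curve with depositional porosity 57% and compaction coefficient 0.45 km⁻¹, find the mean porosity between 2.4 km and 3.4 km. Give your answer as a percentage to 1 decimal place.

15.6%

⟨n⟩ = (1/(z₂−z₁)) ∫ n₀ e^(−cz) dz = n₀·(e^(−c·z₁) − e^(−c·z₂)) / (c·(z₂−z₁))
e^(−0.45×2.4) = 0.3396; e^(−0.45×3.4) = 0.2165
⟨n⟩ = 0.57 × (0.3396 − 0.2165) / (0.45 × 1) = 0.57 × 0.2735 = 0.1559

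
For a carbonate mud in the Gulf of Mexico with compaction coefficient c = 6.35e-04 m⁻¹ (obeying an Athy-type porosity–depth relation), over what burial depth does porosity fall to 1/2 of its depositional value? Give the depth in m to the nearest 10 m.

1090 m

Working in km (1 km = 1000 m; c in km⁻¹ = c in m⁻¹ × 1000):
φ/φ₀ = 1/2 ⇒ exp(−c·d) = 1/2 ⇒ d = ln(2) / c
d = 0.6931 / 0.635 = 1.092 km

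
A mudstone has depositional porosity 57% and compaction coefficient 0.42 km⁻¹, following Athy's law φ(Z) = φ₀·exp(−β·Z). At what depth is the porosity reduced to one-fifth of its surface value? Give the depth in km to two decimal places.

φ/φ₀ = 1/5 ⇒ exp(−β·Z) = 1/5 ⇒ Z = ln(5) / β
Z = 1.6094 / 0.42 = 3.832 km

3.83 km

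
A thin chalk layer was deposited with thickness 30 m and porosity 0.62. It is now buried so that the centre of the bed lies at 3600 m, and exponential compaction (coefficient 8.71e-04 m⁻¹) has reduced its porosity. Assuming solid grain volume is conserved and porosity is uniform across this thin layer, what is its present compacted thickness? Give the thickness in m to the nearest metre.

Working in km (1 km = 1000 m; β in km⁻¹ = β in m⁻¹ × 1000):
Porosity at 3.6 km: φ = 0.62·exp(−0.871×3.6) = 0.0270
Solid-volume conservation: h(1−φ) = h₀(1−φ₀) ⇒ h = h₀·(1−φ₀)/(1−φ)
h = 0.03 × (1 − 0.62)/(1 − 0.0270) = 0.03 × 0.3905 = 0.0117 km

12 m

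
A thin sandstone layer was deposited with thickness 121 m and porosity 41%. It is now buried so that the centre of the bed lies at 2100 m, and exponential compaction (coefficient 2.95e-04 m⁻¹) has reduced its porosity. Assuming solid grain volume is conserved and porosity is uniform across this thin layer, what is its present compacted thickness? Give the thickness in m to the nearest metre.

Working in km (1 km = 1000 m; β in km⁻¹ = β in m⁻¹ × 1000):
Porosity at 2.1 km: φ = 0.41·exp(−0.295×2.1) = 0.2207
Solid-volume conservation: h(1−φ) = h₀(1−φ₀) ⇒ h = h₀·(1−φ₀)/(1−φ)
h = 0.121 × (1 − 0.41)/(1 − 0.2207) = 0.121 × 0.7571 = 0.0916 km

92 m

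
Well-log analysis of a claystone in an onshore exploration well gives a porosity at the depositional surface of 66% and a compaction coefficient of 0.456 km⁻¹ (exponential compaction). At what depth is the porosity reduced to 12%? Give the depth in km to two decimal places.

Invert Athy's law: z = ln(φ₀/φ) / k
z = ln(0.66/0.12) / 0.456 = ln(5.5) / 0.456 = 1.7047 / 0.456 = 3.738 km

3.74 km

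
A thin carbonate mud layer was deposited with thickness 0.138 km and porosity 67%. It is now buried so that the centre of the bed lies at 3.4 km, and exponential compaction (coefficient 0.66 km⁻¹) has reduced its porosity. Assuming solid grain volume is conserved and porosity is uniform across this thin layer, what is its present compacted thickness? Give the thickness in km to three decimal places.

Porosity at 3.4 km: n = 0.67·exp(−0.66×3.4) = 0.0710
Solid-volume conservation: h(1−n) = h₀(1−n₀) ⇒ h = h₀·(1−n₀)/(1−n)
h = 0.138 × (1 − 0.67)/(1 − 0.0710) = 0.138 × 0.3552 = 0.0490 km

0.049 km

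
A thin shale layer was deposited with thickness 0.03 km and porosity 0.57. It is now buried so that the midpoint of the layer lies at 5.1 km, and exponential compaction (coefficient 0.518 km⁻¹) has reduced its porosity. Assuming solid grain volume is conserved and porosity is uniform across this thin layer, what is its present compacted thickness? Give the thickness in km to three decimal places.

Porosity at 5.1 km: phi = 0.57·exp(−0.518×5.1) = 0.0406
Solid-volume conservation: h(1−phi) = h₀(1−phi₀) ⇒ h = h₀·(1−phi₀)/(1−phi)
h = 0.03 × (1 − 0.57)/(1 − 0.0406) = 0.03 × 0.4482 = 0.0134 km

0.013 km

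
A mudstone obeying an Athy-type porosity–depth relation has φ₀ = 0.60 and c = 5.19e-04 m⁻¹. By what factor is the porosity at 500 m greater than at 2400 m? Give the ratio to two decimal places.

2.68

Working in km (1 km = 1000 m; c in km⁻¹ = c in m⁻¹ × 1000):
φ(Z₁)/φ(Z₂) = e^(−c·Z₁)/e^(−c·Z₂) = e^{c(Z₂−Z₁)}
= exp(0.519 × 1.9) = exp(0.9861) = 2.6808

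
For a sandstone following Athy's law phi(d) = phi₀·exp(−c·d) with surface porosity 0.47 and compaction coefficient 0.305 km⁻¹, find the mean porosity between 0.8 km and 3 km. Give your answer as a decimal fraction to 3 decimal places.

0.268

⟨phi⟩ = (1/(d₂−d₁)) ∫ phi₀ e^(−cd) dd = phi₀·(e^(−c·d₁) − e^(−c·d₂)) / (c·(d₂−d₁))
e^(−0.305×0.8) = 0.7835; e^(−0.305×3) = 0.4005
⟨phi⟩ = 0.47 × (0.7835 − 0.4005) / (0.305 × 2.2) = 0.47 × 0.5707 = 0.2683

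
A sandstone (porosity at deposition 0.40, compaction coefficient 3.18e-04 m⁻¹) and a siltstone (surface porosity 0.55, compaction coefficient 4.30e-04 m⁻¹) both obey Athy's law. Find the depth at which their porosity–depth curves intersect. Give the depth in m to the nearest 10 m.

2840 m

Working in km (1 km = 1000 m; β in km⁻¹ = β in m⁻¹ × 1000):
Set n₀ₐ e^(−βₐd) = n₀ᵦ e^(−βᵦd) ⇒ ln(n₀ₐ/n₀ᵦ) = (βₐ − βᵦ)·d
d = ln(0.4/0.55) / (0.318 − 0.43) = -0.3185 / -0.112 = 2.843 km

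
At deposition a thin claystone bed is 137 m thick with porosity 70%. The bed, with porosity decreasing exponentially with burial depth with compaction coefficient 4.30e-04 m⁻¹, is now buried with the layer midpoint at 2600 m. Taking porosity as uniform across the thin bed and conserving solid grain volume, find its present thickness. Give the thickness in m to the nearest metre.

Working in km (1 km = 1000 m; β in km⁻¹ = β in m⁻¹ × 1000):
Porosity at 2.6 km: n = 0.7·exp(−0.43×2.6) = 0.2289
Solid-volume conservation: h(1−n) = h₀(1−n₀) ⇒ h = h₀·(1−n₀)/(1−n)
h = 0.137 × (1 − 0.7)/(1 − 0.2289) = 0.137 × 0.3890 = 0.0533 km

53 m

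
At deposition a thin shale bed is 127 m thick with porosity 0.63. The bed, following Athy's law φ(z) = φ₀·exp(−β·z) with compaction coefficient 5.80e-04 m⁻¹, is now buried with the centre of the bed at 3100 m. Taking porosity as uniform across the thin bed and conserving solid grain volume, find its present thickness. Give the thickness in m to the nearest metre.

52 m

Working in km (1 km = 1000 m; β in km⁻¹ = β in m⁻¹ × 1000):
Porosity at 3.1 km: φ = 0.63·exp(−0.58×3.1) = 0.1043
Solid-volume conservation: h(1−φ) = h₀(1−φ₀) ⇒ h = h₀·(1−φ₀)/(1−φ)
h = 0.127 × (1 − 0.63)/(1 − 0.1043) = 0.127 × 0.4131 = 0.0525 km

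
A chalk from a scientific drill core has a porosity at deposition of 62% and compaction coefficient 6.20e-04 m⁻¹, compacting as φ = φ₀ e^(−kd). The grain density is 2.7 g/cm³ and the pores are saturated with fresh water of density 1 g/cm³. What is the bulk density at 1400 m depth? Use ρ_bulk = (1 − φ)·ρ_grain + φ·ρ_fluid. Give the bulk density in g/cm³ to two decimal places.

2.26 g/cm³

Working in km (1 km = 1000 m; k in km⁻¹ = k in m⁻¹ × 1000):
Porosity at depth: φ = 0.62·exp(−0.62×1.4) = 0.62×0.4198 = 0.2603
Bulk density: ρ_b = (1−φ)ρ_g + φ·ρ_f = 0.7397×2.7 + 0.2603×1
       = 1.997 + 0.260 = 2.258 g/cm³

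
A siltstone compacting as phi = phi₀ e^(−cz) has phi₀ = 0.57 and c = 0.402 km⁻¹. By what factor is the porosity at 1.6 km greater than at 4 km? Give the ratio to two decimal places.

phi(z₁)/phi(z₂) = e^(−c·z₁)/e^(−c·z₂) = e^{c(z₂−z₁)}
= exp(0.402 × 2.4) = exp(0.9648) = 2.6243

2.62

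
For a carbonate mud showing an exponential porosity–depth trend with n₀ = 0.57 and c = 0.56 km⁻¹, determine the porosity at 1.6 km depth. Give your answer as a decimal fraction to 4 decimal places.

n = n₀·exp(−c·d) = 0.57 × exp(−0.56 × 1.6) = 0.57 × exp(−0.896)
  = 0.57 × 0.4082 = 0.2327

0.2327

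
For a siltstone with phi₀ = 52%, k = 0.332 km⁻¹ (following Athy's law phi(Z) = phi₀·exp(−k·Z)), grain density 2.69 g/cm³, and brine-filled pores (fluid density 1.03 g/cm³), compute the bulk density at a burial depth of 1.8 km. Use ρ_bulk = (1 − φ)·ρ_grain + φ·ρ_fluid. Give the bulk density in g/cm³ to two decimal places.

2.22 g/cm³

Porosity at depth: phi = 0.52·exp(−0.332×1.8) = 0.52×0.5501 = 0.2861
Bulk density: ρ_b = (1−phi)ρ_g + phi·ρ_f = 0.7139×2.69 + 0.2861×1.03
       = 1.920 + 0.295 = 2.215 g/cm³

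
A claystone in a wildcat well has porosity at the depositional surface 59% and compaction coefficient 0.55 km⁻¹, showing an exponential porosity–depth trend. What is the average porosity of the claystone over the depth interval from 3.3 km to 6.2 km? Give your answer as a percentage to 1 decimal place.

⟨n⟩ = (1/(z₂−z₁)) ∫ n₀ e^(−cz) dz = n₀·(e^(−c·z₁) − e^(−c·z₂)) / (c·(z₂−z₁))
e^(−0.55×3.3) = 0.1628; e^(−0.55×6.2) = 0.0330
⟨n⟩ = 0.59 × (0.1628 − 0.0330) / (0.55 × 2.9) = 0.59 × 0.0814 = 0.0480

4.8%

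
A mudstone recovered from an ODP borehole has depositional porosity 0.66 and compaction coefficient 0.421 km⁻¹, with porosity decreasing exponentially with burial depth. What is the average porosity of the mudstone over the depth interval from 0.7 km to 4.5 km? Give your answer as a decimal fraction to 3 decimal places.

0.245

⟨n⟩ = (1/(d₂−d₁)) ∫ n₀ e^(−βd) dd = n₀·(e^(−β·d₁) − e^(−β·d₂)) / (β·(d₂−d₁))
e^(−0.421×0.7) = 0.7448; e^(−0.421×4.5) = 0.1504
⟨n⟩ = 0.66 × (0.7448 − 0.1504) / (0.421 × 3.8) = 0.66 × 0.3715 = 0.2452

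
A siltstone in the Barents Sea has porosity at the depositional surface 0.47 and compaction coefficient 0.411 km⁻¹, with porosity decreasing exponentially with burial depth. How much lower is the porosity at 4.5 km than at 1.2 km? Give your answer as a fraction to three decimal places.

0.213

n(1.2) = 0.47·e^(−0.411×1.2) = 0.2870
n(4.5) = 0.47·e^(−0.411×4.5) = 0.0739
Δn = 0.2870 − 0.0739 = 0.2131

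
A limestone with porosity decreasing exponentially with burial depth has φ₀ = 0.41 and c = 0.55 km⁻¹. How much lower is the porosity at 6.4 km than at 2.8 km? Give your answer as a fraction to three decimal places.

0.076

φ(2.8) = 0.41·e^(−0.55×2.8) = 0.0879
φ(6.4) = 0.41·e^(−0.55×6.4) = 0.0121
Δφ = 0.0879 − 0.0121 = 0.0758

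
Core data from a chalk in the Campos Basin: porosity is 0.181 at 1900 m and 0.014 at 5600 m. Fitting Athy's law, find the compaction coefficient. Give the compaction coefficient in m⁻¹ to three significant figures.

Working in km (1 km = 1000 m; β in km⁻¹ = β in m⁻¹ × 1000):
Athy: φ(Z) = φ₀ e^(−βZ) ⇒ φ₁/φ₂ = e^{β(Z₂−Z₁)} ⇒ β = ln(φ₁/φ₂)/(Z₂−Z₁)
β = ln(0.181/0.014) / (5.6 − 1.9) = ln(12.93) / 3.7 = 2.5594 / 3.7 = 0.6917 km⁻¹

0.000692 m⁻¹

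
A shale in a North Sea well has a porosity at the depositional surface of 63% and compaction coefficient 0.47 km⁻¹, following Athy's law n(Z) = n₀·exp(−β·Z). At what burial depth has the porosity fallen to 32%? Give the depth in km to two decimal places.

1.44 km

Invert Athy's law: Z = ln(n₀/n) / β
Z = ln(0.63/0.32) / 0.47 = ln(1.969) / 0.47 = 0.6774 / 0.47 = 1.441 km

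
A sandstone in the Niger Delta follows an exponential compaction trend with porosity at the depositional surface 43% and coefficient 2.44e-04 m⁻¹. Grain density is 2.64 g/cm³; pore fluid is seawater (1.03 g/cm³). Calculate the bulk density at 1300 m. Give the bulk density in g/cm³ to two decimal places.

Working in km (1 km = 1000 m; c in km⁻¹ = c in m⁻¹ × 1000):
Porosity at depth: φ = 0.43·exp(−0.244×1.3) = 0.43×0.7282 = 0.3131
Bulk density: ρ_b = (1−φ)ρ_g + φ·ρ_f = 0.6869×2.64 + 0.3131×1.03
       = 1.813 + 0.323 = 2.136 g/cm³

2.14 g/cm³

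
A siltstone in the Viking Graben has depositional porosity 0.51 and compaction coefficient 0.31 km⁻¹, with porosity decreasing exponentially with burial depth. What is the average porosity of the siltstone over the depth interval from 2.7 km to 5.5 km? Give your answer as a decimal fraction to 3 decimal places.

⟨phi⟩ = (1/(Z₂−Z₁)) ∫ phi₀ e^(−cZ) dZ = phi₀·(e^(−c·Z₁) − e^(−c·Z₂)) / (c·(Z₂−Z₁))
e^(−0.31×2.7) = 0.4330; e^(−0.31×5.5) = 0.1818
⟨phi⟩ = 0.51 × (0.4330 − 0.1818) / (0.31 × 2.8) = 0.51 × 0.2894 = 0.1476

0.148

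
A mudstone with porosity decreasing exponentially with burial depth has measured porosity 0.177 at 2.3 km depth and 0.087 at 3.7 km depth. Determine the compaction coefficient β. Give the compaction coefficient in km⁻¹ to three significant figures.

Athy: n(d) = n₀ e^(−βd) ⇒ n₁/n₂ = e^{β(d₂−d₁)} ⇒ β = ln(n₁/n₂)/(d₂−d₁)
β = ln(0.177/0.087) / (3.7 − 2.3) = ln(2.034) / 1.4 = 0.7102 / 1.4 = 0.5073 km⁻¹

0.507 km⁻¹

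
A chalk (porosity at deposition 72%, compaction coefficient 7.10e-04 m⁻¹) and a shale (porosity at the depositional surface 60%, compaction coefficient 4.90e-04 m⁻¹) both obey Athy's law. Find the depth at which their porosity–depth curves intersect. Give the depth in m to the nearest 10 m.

830 m

Working in km (1 km = 1000 m; c in km⁻¹ = c in m⁻¹ × 1000):
Set φ₀ₐ e^(−cₐZ) = φ₀ᵦ e^(−cᵦZ) ⇒ ln(φ₀ₐ/φ₀ᵦ) = (cₐ − cᵦ)·Z
Z = ln(0.72/0.6) / (0.71 − 0.49) = 0.1823 / 0.22 = 0.829 km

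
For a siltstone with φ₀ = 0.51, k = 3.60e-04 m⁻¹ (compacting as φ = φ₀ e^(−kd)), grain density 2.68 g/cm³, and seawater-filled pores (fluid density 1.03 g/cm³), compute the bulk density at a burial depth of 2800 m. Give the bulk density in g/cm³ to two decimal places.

Working in km (1 km = 1000 m; k in km⁻¹ = k in m⁻¹ × 1000):
Porosity at depth: φ = 0.51·exp(−0.36×2.8) = 0.51×0.3649 = 0.1861
Bulk density: ρ_b = (1−φ)ρ_g + φ·ρ_f = 0.8139×2.68 + 0.1861×1.03
       = 2.181 + 0.192 = 2.373 g/cm³

2.37 g/cm³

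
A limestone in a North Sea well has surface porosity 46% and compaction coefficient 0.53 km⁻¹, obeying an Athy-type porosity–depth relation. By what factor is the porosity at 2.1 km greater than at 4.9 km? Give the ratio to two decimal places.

4.41

phi(d₁)/phi(d₂) = e^(−c·d₁)/e^(−c·d₂) = e^{c(d₂−d₁)}
= exp(0.53 × 2.8) = exp(1.484) = 4.4106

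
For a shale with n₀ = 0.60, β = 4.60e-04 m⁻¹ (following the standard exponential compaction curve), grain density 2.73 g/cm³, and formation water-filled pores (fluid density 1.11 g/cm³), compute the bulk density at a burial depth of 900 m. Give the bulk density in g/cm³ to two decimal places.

2.09 g/cm³

Working in km (1 km = 1000 m; β in km⁻¹ = β in m⁻¹ × 1000):
Porosity at depth: n = 0.6·exp(−0.46×0.9) = 0.6×0.6610 = 0.3966
Bulk density: ρ_b = (1−n)ρ_g + n·ρ_f = 0.6034×2.73 + 0.3966×1.11
       = 1.647 + 0.440 = 2.088 g/cm³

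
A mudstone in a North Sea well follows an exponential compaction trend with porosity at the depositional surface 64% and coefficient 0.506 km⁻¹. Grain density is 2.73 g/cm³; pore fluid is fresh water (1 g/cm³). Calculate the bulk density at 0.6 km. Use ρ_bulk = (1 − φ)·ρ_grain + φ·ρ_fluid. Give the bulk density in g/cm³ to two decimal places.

1.91 g/cm³

Porosity at depth: n = 0.64·exp(−0.506×0.6) = 0.64×0.7382 = 0.4724
Bulk density: ρ_b = (1−n)ρ_g + n·ρ_f = 0.5276×2.73 + 0.4724×1
       = 1.440 + 0.472 = 1.913 g/cm³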